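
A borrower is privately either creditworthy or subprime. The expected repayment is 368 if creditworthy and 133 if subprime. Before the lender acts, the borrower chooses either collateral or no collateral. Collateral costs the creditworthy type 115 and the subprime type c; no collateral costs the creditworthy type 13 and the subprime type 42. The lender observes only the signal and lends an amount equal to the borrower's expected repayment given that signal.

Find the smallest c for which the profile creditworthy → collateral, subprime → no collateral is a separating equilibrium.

277

Under separation: collateral → creditworthy (pays 368); no collateral → subprime (pays 133).
Creditworthy: 368 − 115 = 253 ≥ 133 − 13 = 120. Holds regardless of c. ✓
Subprime: 133 − 42 ≥ 368 − c, so c ≥ 368 − 91 = 277.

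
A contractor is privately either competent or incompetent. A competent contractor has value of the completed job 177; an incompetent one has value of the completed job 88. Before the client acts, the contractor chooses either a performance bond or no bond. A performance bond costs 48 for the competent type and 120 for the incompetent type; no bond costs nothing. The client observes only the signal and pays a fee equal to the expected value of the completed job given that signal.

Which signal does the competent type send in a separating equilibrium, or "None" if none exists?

Try competent → bond, incompetent → no bond:
  Under separation the client infers type exactly: bond → competent (pays 177), no bond → incompetent (pays 88).
  Competent: bond gives 177 − 48 = 129; no bond gives 88 − 0 = 88. No deviation. ✓
  Incompetent: no bond gives 88 − 0 = 88; bond gives 177 − 120 = 57. No deviation. ✓
Both hold — the competent type sends bond.

bond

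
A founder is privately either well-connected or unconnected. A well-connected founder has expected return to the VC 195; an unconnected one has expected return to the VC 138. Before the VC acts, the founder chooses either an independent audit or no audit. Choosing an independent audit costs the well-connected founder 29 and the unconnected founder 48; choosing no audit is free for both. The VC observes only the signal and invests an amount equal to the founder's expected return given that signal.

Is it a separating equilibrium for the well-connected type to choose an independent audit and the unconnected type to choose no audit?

No

If types separate, audit earns payment 195 and no audit earns 138.
Well-connected: audit gives 195 − 29 = 166; no audit gives 138 − 0 = 138. No deviation. ✓
Unconnected: no audit gives 138 − 0 = 138; audit gives 195 − 48 = 147. Would deviate. ✗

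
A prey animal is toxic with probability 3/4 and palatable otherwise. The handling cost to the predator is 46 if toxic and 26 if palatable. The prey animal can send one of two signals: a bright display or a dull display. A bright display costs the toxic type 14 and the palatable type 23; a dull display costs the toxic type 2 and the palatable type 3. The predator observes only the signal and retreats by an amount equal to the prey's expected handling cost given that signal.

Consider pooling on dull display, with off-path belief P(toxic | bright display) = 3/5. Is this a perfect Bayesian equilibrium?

Yes

At the pooled signal (dull display) the predator holds the prior 3/4 and pays 3/4·46 + 1/4·26 = 41. Off-path (bright display) belief 3/5 gives 3/5·46 + 2/5·26 = 38.
Toxic: dull display gives 41 − 2 = 39; bright display gives 38 − 14 = 24. Stays. ✓
Palatable: dull display gives 41 − 3 = 38; bright display gives 38 − 23 = 15. Stays. ✓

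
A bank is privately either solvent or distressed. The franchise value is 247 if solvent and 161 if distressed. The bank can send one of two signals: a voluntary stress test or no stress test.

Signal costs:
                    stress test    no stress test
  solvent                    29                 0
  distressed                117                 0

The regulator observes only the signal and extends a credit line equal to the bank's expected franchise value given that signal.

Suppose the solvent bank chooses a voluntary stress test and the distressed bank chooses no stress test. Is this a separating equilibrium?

Under separation the regulator infers type exactly: stress test → solvent (pays 247), no stress test → distressed (pays 161).
Solvent: stress test gives 247 − 29 = 218; no stress test gives 161 − 0 = 161. No deviation. ✓
Distressed: no stress test gives 161 − 0 = 161; stress test gives 247 − 117 = 130. No deviation. ✓
Both incentive constraints hold.

Yes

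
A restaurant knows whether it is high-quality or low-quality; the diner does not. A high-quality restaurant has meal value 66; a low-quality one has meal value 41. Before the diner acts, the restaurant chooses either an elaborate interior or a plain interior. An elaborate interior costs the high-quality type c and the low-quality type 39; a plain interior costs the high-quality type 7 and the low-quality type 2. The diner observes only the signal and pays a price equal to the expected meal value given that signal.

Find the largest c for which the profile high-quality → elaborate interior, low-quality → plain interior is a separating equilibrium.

Under separation: elaborate interior → high-quality (pays 66); plain interior → low-quality (pays 41).
Low-quality: 41 − 2 = 39 ≥ 66 − 39 = 27. Holds regardless of c. ✓
High-quality: 66 − c ≥ 41 − 7, so c ≤ 66 − 34 = 32.

32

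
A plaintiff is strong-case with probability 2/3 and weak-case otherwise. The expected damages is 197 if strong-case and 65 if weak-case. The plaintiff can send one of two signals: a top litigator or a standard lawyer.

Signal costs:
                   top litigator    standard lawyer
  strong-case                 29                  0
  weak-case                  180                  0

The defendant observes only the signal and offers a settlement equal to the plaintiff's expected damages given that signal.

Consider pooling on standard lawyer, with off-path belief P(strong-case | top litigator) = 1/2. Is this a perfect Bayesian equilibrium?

Yes

At the pooled signal (standard lawyer) the defendant holds the prior 2/3 and pays 2/3·197 + 1/3·65 = 153. Off-path (top litigator) belief 1/2 gives 1/2·197 + 1/2·65 = 131.
Strong-case: standard lawyer gives 153 − 0 = 153; top litigator gives 131 − 29 = 102. Stays. ✓
Weak-case: standard lawyer gives 153 − 0 = 153; top litigator gives 131 − 180 = -49. Stays. ✓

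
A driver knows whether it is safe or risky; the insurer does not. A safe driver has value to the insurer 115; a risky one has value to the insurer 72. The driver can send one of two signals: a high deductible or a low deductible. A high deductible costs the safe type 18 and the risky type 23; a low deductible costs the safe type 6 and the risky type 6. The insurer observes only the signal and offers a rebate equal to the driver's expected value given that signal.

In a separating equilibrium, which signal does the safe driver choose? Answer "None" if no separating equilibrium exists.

Try safe → high deductible, risky → low deductible:
  If types separate, high deductible earns payment 115 and low deductible earns 72.
  Safe: high deductible gives 115 − 18 = 97; low deductible gives 72 − 6 = 66. No deviation. ✓
  Risky: low deductible gives 72 − 6 = 66; high deductible gives 115 − 23 = 92. Would deviate. ✗
Try safe → low deductible, risky → high deductible:
  If types separate, low deductible earns payment 115 and high deductible earns 72.
  Safe: low deductible gives 115 − 6 = 109; high deductible gives 72 − 18 = 54. No deviation. ✓
  Risky: high deductible gives 72 − 23 = 49; low deductible gives 115 − 6 = 109. Would deviate. ✗
Neither assignment is incentive-compatible.

None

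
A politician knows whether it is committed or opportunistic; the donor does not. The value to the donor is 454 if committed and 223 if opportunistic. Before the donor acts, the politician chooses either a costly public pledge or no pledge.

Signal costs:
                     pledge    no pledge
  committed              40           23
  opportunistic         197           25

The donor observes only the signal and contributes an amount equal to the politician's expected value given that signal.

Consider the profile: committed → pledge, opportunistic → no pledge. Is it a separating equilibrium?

No

Under separation the donor infers type exactly: pledge → committed (pays 454), no pledge → opportunistic (pays 223).
Committed: pledge gives 454 − 40 = 414; no pledge gives 223 − 23 = 200. No deviation. ✓
Opportunistic: no pledge gives 223 − 25 = 198; pledge gives 454 − 197 = 257. Would deviate. ✗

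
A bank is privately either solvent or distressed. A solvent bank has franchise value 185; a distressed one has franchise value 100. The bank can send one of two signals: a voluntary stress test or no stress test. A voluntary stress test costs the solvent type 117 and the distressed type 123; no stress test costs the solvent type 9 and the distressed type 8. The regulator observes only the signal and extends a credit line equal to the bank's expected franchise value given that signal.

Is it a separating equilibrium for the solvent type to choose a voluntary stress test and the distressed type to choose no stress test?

No

Under separation the regulator infers type exactly: stress test → solvent (pays 185), no stress test → distressed (pays 100).
Solvent: stress test gives 185 − 117 = 68; no stress test gives 100 − 9 = 91. Would deviate. ✗
Distressed: no stress test gives 100 − 8 = 92; stress test gives 185 − 123 = 62. No deviation. ✓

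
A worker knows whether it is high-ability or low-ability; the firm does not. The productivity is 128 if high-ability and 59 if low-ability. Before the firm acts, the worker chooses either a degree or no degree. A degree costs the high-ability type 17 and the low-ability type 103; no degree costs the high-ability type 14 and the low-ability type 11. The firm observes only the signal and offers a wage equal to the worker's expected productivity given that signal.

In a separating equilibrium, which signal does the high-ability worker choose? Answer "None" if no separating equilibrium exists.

degree

Try high-ability → degree, low-ability → no degree:
  Under separation the firm infers type exactly: degree → high-ability (pays 128), no degree → low-ability (pays 59).
  High-ability: degree gives 128 − 17 = 111; no degree gives 59 − 14 = 45. No deviation. ✓
  Low-ability: no degree gives 59 − 11 = 48; degree gives 128 − 103 = 25. No deviation. ✓
Both hold — the high-ability type sends degree.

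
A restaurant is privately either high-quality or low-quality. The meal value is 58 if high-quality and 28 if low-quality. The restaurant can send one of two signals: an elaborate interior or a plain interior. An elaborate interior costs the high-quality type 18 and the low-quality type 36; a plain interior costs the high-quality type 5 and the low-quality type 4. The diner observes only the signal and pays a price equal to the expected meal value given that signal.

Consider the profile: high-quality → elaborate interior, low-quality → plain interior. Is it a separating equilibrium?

Yes

Under separation the diner infers type exactly: elaborate interior → high-quality (pays 58), plain interior → low-quality (pays 28).
High-quality: elaborate interior gives 58 − 18 = 40; plain interior gives 28 − 5 = 23. No deviation. ✓
Low-quality: plain interior gives 28 − 4 = 24; elaborate interior gives 58 − 36 = 22. No deviation. ✓
Both incentive constraints hold.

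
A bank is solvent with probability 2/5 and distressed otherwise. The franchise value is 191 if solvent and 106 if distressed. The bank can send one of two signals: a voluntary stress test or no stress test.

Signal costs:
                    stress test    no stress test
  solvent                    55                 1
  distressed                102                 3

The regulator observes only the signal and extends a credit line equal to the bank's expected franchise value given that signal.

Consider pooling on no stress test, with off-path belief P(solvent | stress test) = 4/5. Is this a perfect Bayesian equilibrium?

On the equilibrium path (no stress test) the regulator holds the prior 2/5 and pays 2/5·191 + 3/5·106 = 140. Off-path (stress test) belief 4/5 gives 4/5·191 + 1/5·106 = 174.
Solvent: no stress test gives 140 − 1 = 139; stress test gives 174 − 55 = 119. Stays. ✓
Distressed: no stress test gives 140 − 3 = 137; stress test gives 174 − 102 = 72. Stays. ✓
Beliefs are Bayes-consistent on-path and both types best-respond.

Yes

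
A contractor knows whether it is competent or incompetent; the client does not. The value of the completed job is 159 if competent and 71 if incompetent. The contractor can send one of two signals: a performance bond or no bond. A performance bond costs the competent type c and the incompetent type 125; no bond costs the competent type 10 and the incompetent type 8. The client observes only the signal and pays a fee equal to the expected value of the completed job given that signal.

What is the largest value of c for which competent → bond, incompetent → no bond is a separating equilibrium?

98

Under separation: bond → competent (pays 159); no bond → incompetent (pays 71).
Incompetent: 71 − 8 = 63 ≥ 159 − 125 = 34. Holds regardless of c. ✓
Competent: 159 − c ≥ 71 − 10, so c ≤ 159 − 61 = 98.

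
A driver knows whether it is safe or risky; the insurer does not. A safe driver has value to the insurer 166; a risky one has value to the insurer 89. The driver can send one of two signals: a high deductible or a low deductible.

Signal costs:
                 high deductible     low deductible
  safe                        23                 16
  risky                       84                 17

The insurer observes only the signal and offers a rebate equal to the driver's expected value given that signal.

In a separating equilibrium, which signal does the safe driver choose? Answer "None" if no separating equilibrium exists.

Try safe → high deductible, risky → low deductible:
  If types separate, high deductible earns payment 166 and low deductible earns 89.
  Safe: high deductible gives 166 − 23 = 143; low deductible gives 89 − 16 = 73. No deviation. ✓
  Risky: low deductible gives 89 − 17 = 72; high deductible gives 166 − 84 = 82. Would deviate. ✗
Try safe → low deductible, risky → high deductible:
  If types separate, low deductible earns payment 166 and high deductible earns 89.
  Safe: low deductible gives 166 − 16 = 150; high deductible gives 89 − 23 = 66. No deviation. ✓
  Risky: high deductible gives 89 − 84 = 5; low deductible gives 166 − 17 = 149. Would deviate. ✗
Neither assignment is incentive-compatible.

None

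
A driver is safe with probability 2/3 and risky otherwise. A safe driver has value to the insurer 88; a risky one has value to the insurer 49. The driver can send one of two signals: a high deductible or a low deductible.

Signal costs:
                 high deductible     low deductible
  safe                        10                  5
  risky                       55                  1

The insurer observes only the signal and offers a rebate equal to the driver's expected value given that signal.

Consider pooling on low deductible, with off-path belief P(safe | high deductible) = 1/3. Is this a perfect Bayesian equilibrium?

At the pooled signal (low deductible) the insurer holds the prior 2/3 and pays 2/3·88 + 1/3·49 = 75. Off-path (high deductible) belief 1/3 gives 1/3·88 + 2/3·49 = 62.
Safe: low deductible gives 75 − 5 = 70; high deductible gives 62 − 10 = 52. Stays. ✓
Risky: low deductible gives 75 − 1 = 74; high deductible gives 62 − 55 = 7. Stays. ✓

Yes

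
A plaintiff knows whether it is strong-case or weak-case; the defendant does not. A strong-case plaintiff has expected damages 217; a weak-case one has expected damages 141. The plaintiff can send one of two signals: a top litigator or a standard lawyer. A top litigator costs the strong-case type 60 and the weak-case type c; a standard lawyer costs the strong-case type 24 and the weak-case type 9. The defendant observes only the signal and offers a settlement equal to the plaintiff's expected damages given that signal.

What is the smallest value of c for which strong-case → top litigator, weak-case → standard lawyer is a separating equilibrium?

Under separation: top litigator → strong-case (pays 217); standard lawyer → weak-case (pays 141).
Strong-case: 217 − 60 = 157 ≥ 141 − 24 = 117. Holds regardless of c. ✓
Weak-case: 141 − 9 ≥ 217 − c, so c ≥ 217 − 132 = 85.

85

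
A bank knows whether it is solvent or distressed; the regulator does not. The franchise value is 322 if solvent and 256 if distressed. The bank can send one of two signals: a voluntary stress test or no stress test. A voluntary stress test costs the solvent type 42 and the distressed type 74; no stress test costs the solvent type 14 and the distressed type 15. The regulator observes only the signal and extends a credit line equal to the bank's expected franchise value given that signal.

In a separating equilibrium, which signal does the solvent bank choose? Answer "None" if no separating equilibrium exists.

None

Try solvent → stress test, distressed → no stress test:
  Under separation the regulator infers type exactly: stress test → solvent (pays 322), no stress test → distressed (pays 256).
  Solvent: stress test gives 322 − 42 = 280; no stress test gives 256 − 14 = 242. No deviation. ✓
  Distressed: no stress test gives 256 − 15 = 241; stress test gives 322 − 74 = 248. Would deviate. ✗
Try solvent → no stress test, distressed → stress test:
  Under separation the regulator infers type exactly: no stress test → solvent (pays 322), stress test → distressed (pays 256).
  Solvent: no stress test gives 322 − 14 = 308; stress test gives 256 − 42 = 214. No deviation. ✓
  Distressed: stress test gives 256 − 74 = 182; no stress test gives 322 − 15 = 307. Would deviate. ✗
Neither assignment is incentive-compatible.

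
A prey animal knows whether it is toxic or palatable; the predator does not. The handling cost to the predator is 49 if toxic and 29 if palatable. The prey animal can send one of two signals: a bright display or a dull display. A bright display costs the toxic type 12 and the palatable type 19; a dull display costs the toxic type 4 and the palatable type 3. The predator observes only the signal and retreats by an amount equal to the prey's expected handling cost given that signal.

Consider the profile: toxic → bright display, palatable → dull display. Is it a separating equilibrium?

No

If types separate, bright display earns payment 49 and dull display earns 29.
Toxic: bright display gives 49 − 12 = 37; dull display gives 29 − 4 = 25. No deviation. ✓
Palatable: dull display gives 29 − 3 = 26; bright display gives 49 − 19 = 30. Would deviate. ✗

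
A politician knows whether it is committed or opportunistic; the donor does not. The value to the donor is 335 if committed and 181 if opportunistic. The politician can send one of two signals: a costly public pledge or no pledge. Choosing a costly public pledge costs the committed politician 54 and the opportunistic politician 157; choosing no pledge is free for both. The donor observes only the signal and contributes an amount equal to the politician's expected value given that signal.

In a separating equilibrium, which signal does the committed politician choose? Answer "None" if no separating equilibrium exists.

pledge

Try committed → pledge, opportunistic → no pledge:
  If types separate, pledge earns payment 335 and no pledge earns 181.
  Committed: pledge gives 335 − 54 = 281; no pledge gives 181 − 0 = 181. No deviation. ✓
  Opportunistic: no pledge gives 181 − 0 = 181; pledge gives 335 − 157 = 178. No deviation. ✓
Both hold — the committed type sends pledge.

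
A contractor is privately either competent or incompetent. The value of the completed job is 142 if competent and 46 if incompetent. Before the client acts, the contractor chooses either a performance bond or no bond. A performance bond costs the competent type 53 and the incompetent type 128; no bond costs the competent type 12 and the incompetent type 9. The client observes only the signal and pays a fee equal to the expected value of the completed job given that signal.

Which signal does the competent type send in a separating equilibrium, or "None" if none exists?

bond

Try competent → bond, incompetent → no bond:
  If types separate, bond earns payment 142 and no bond earns 46.
  Competent: bond gives 142 − 53 = 89; no bond gives 46 − 12 = 34. No deviation. ✓
  Incompetent: no bond gives 46 − 9 = 37; bond gives 142 − 128 = 14. No deviation. ✓
Both hold — the competent type sends bond.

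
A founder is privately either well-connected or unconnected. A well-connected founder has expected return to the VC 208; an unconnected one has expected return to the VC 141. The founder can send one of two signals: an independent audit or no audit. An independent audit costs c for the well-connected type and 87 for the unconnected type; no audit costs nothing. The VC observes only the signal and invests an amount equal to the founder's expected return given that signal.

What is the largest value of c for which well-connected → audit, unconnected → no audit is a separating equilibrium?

Under separation: audit → well-connected (pays 208); no audit → unconnected (pays 141).
Unconnected: 141 − 0 = 141 ≥ 208 − 87 = 121. Holds regardless of c. ✓
Well-connected: 208 − c ≥ 141 − 0, so c ≤ 208 − 141 = 67.

67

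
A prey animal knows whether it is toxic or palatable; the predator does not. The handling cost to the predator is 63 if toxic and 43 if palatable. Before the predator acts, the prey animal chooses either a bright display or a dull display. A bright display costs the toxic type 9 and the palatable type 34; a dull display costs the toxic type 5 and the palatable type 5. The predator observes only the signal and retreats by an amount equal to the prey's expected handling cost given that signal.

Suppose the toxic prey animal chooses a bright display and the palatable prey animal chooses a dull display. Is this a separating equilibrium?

If types separate, bright display earns payment 63 and dull display earns 43.
Toxic: bright display gives 63 − 9 = 54; dull display gives 43 − 5 = 38. No deviation. ✓
Palatable: dull display gives 43 − 5 = 38; bright display gives 63 − 34 = 29. No deviation. ✓
Both incentive constraints hold.

Yes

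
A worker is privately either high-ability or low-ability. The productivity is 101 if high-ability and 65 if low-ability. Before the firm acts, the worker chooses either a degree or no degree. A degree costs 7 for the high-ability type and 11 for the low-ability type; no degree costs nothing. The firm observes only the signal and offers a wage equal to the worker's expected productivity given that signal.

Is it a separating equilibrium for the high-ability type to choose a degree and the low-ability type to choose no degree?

Under separation the firm infers type exactly: degree → high-ability (pays 101), no degree → low-ability (pays 65).
High-ability: degree gives 101 − 7 = 94; no degree gives 65 − 0 = 65. No deviation. ✓
Low-ability: no degree gives 65 − 0 = 65; degree gives 101 − 11 = 90. Would deviate. ✗

No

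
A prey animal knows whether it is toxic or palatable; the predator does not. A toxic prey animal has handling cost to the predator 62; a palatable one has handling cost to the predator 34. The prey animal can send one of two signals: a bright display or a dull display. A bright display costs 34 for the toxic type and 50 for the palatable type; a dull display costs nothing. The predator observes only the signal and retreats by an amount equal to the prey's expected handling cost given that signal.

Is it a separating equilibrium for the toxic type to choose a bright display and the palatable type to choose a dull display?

No

Under separation the predator infers type exactly: bright display → toxic (pays 62), dull display → palatable (pays 34).
Toxic: bright display gives 62 − 34 = 28; dull display gives 34 − 0 = 34. Would deviate. ✗
Palatable: dull display gives 34 − 0 = 34; bright display gives 62 − 50 = 12. No deviation. ✓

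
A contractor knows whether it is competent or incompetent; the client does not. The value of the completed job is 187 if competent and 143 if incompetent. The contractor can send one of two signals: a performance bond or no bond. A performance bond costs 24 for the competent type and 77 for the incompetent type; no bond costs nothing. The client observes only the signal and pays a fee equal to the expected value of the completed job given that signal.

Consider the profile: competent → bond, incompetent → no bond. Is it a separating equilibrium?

Yes

Under separation the client infers type exactly: bond → competent (pays 187), no bond → incompetent (pays 143).
Competent: bond gives 187 − 24 = 163; no bond gives 143 − 0 = 143. No deviation. ✓
Incompetent: no bond gives 143 − 0 = 143; bond gives 187 − 77 = 110. No deviation. ✓
Neither type gains from mimicking the other.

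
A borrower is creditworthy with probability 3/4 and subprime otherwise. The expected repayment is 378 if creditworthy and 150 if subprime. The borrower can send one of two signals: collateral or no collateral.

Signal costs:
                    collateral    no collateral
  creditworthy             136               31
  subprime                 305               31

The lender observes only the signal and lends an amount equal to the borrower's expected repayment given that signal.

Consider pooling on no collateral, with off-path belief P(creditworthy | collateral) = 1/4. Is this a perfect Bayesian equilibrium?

Yes

At the pooled signal (no collateral) the lender holds the prior 3/4 and pays 3/4·378 + 1/4·150 = 321. Off-path (collateral) belief 1/4 gives 1/4·378 + 3/4·150 = 207.
Creditworthy: no collateral gives 321 − 31 = 290; collateral gives 207 − 136 = 71. Stays. ✓
Subprime: no collateral gives 321 − 31 = 290; collateral gives 207 − 305 = -98. Stays. ✓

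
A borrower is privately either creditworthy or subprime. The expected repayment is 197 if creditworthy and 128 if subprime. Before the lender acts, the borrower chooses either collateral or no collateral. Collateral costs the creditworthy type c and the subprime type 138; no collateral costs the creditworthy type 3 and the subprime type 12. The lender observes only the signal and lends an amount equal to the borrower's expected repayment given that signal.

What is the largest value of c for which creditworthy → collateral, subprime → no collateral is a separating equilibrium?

Under separation: collateral → creditworthy (pays 197); no collateral → subprime (pays 128).
Subprime: 128 − 12 = 116 ≥ 197 − 138 = 59. Holds regardless of c. ✓
Creditworthy: 197 − c ≥ 128 − 3, so c ≤ 197 − 125 = 72.

72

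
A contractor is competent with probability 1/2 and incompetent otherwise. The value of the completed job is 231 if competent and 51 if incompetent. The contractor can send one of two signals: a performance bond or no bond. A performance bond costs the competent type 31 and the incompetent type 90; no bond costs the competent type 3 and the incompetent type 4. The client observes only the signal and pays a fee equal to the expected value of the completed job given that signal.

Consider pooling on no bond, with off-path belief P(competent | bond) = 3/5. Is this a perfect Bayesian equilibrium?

At the pooled signal (no bond) the client holds the prior 1/2 and pays 1/2·231 + 1/2·51 = 141. Off-path (bond) belief 3/5 gives 3/5·231 + 2/5·51 = 159.
Competent: no bond gives 141 − 3 = 138; bond gives 159 − 31 = 128. Stays. ✓
Incompetent: no bond gives 141 − 4 = 137; bond gives 159 − 90 = 69. Stays. ✓

Yes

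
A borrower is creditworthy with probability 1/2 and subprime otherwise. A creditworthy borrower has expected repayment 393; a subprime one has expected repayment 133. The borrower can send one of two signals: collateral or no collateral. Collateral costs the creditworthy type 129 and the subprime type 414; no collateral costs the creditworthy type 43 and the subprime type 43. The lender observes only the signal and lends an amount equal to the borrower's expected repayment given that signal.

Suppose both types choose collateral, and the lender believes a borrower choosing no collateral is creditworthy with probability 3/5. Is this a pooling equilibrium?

No

On the equilibrium path (collateral) the lender holds the prior 1/2 and pays 1/2·393 + 1/2·133 = 263. Off-path (no collateral) belief 3/5 gives 3/5·393 + 2/5·133 = 289.
Creditworthy: collateral gives 263 − 129 = 134; no collateral gives 289 − 43 = 246. Deviates. ✗
Subprime: collateral gives 263 − 414 = -151; no collateral gives 289 − 43 = 246. Deviates. ✗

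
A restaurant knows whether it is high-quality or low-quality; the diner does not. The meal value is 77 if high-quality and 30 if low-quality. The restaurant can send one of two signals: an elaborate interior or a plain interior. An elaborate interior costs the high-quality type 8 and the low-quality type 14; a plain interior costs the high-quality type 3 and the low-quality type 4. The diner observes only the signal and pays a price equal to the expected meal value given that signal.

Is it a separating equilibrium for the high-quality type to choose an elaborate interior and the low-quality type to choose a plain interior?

If types separate, elaborate interior earns payment 77 and plain interior earns 30.
High-quality: elaborate interior gives 77 − 8 = 69; plain interior gives 30 − 3 = 27. No deviation. ✓
Low-quality: plain interior gives 30 − 4 = 26; elaborate interior gives 77 − 14 = 63. Would deviate. ✗

No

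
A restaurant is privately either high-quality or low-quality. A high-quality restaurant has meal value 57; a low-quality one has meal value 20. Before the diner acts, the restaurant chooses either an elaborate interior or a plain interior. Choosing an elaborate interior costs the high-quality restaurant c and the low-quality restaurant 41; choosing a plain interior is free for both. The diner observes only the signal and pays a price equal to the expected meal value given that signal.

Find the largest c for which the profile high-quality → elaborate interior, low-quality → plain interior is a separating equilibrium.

37

Under separation: elaborate interior → high-quality (pays 57); plain interior → low-quality (pays 20).
Low-quality: 20 − 0 = 20 ≥ 57 − 41 = 16. Holds regardless of c. ✓
High-quality: 57 − c ≥ 20 − 0, so c ≤ 57 − 20 = 37.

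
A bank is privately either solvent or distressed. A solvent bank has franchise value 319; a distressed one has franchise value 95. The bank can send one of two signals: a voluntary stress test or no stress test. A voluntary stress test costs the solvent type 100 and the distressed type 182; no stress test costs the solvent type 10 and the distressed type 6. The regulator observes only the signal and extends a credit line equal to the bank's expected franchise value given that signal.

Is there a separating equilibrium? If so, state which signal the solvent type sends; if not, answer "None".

None

Try solvent → stress test, distressed → no stress test:
  Under separation the regulator infers type exactly: stress test → solvent (pays 319), no stress test → distressed (pays 95).
  Solvent: stress test gives 319 − 100 = 219; no stress test gives 95 − 10 = 85. No deviation. ✓
  Distressed: no stress test gives 95 − 6 = 89; stress test gives 319 − 182 = 137. Would deviate. ✗
Try solvent → no stress test, distressed → stress test:
  Under separation the regulator infers type exactly: no stress test → solvent (pays 319), stress test → distressed (pays 95).
  Solvent: no stress test gives 319 − 10 = 309; stress test gives 95 − 100 = -5. No deviation. ✓
  Distressed: stress test gives 95 − 182 = -87; no stress test gives 319 − 6 = 313. Would deviate. ✗
Neither assignment is incentive-compatible.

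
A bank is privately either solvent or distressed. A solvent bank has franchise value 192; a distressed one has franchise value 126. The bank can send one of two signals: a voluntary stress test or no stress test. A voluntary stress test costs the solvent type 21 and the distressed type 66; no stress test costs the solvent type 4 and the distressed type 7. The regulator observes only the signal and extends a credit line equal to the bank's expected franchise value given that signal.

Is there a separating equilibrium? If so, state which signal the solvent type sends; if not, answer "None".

None

Try solvent → stress test, distressed → no stress test:
  If types separate, stress test earns payment 192 and no stress test earns 126.
  Solvent: stress test gives 192 − 21 = 171; no stress test gives 126 − 4 = 122. No deviation. ✓
  Distressed: no stress test gives 126 − 7 = 119; stress test gives 192 − 66 = 126. Would deviate. ✗
Try solvent → no stress test, distressed → stress test:
  If types separate, no stress test earns payment 192 and stress test earns 126.
  Solvent: no stress test gives 192 − 4 = 188; stress test gives 126 − 21 = 105. No deviation. ✓
  Distressed: stress test gives 126 − 66 = 60; no stress test gives 192 − 7 = 185. Would deviate. ✗
Neither assignment is incentive-compatible.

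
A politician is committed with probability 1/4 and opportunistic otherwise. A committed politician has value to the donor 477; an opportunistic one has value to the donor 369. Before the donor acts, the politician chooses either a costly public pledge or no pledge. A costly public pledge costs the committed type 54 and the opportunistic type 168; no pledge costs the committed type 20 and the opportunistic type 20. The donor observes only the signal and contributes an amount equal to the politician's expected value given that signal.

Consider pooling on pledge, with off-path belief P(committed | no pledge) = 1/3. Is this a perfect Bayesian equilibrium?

No

At the pooled signal (pledge) the donor holds the prior 1/4 and pays 1/4·477 + 3/4·369 = 396. Off-path (no pledge) belief 1/3 gives 1/3·477 + 2/3·369 = 405.
Committed: pledge gives 396 − 54 = 342; no pledge gives 405 − 20 = 385. Deviates. ✗
Opportunistic: pledge gives 396 − 168 = 228; no pledge gives 405 − 20 = 385. Deviates. ✗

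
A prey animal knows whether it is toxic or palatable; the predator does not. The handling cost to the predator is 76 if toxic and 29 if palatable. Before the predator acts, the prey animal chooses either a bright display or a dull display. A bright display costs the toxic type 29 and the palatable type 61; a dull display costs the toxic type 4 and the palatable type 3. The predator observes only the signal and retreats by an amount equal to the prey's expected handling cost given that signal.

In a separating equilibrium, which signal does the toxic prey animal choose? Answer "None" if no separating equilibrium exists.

bright display

Try toxic → bright display, palatable → dull display:
  If types separate, bright display earns payment 76 and dull display earns 29.
  Toxic: bright display gives 76 − 29 = 47; dull display gives 29 − 4 = 25. No deviation. ✓
  Palatable: dull display gives 29 − 3 = 26; bright display gives 76 − 61 = 15. No deviation. ✓
Both hold — the toxic type sends bright display.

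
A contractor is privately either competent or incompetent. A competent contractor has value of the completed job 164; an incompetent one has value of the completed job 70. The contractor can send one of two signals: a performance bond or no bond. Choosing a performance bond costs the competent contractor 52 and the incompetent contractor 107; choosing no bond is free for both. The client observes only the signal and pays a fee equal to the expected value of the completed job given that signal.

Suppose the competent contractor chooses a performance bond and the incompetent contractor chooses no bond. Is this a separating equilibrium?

Under separation the client infers type exactly: bond → competent (pays 164), no bond → incompetent (pays 70).
Competent: bond gives 164 − 52 = 112; no bond gives 70 − 0 = 70. No deviation. ✓
Incompetent: no bond gives 70 − 0 = 70; bond gives 164 − 107 = 57. No deviation. ✓
Neither type gains from mimicking the other.

Yes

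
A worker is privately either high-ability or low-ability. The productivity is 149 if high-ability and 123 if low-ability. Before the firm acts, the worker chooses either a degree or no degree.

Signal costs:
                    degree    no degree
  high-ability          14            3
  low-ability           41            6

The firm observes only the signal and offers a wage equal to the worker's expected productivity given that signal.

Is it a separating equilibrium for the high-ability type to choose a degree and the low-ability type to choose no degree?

Yes

If types separate, degree earns payment 149 and no degree earns 123.
High-ability: degree gives 149 − 14 = 135; no degree gives 123 − 3 = 120. No deviation. ✓
Low-ability: no degree gives 123 − 6 = 117; degree gives 149 − 41 = 108. No deviation. ✓
Both incentive constraints hold.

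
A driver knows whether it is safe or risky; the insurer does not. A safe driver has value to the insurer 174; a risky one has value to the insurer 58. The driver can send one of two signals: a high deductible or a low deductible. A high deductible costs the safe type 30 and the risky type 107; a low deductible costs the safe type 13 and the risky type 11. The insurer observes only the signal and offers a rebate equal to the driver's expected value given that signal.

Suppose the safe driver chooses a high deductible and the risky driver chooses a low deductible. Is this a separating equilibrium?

No

If types separate, high deductible earns payment 174 and low deductible earns 58.
Safe: high deductible gives 174 − 30 = 144; low deductible gives 58 − 13 = 45. No deviation. ✓
Risky: low deductible gives 58 − 11 = 47; high deductible gives 174 − 107 = 67. Would deviate. ✗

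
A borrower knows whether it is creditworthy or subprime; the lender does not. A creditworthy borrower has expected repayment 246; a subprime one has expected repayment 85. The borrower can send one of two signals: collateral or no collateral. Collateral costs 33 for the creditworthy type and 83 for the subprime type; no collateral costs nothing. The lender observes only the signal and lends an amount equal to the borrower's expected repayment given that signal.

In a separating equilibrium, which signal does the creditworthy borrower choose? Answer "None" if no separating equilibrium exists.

None

Try creditworthy → collateral, subprime → no collateral:
  If types separate, collateral earns payment 246 and no collateral earns 85.
  Creditworthy: collateral gives 246 − 33 = 213; no collateral gives 85 − 0 = 85. No deviation. ✓
  Subprime: no collateral gives 85 − 0 = 85; collateral gives 246 − 83 = 163. Would deviate. ✗
Try creditworthy → no collateral, subprime → collateral:
  If types separate, no collateral earns payment 246 and collateral earns 85.
  Creditworthy: no collateral gives 246 − 0 = 246; collateral gives 85 − 33 = 52. No deviation. ✓
  Subprime: collateral gives 85 − 83 = 2; no collateral gives 246 − 0 = 246. Would deviate. ✗
Neither assignment is incentive-compatible.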